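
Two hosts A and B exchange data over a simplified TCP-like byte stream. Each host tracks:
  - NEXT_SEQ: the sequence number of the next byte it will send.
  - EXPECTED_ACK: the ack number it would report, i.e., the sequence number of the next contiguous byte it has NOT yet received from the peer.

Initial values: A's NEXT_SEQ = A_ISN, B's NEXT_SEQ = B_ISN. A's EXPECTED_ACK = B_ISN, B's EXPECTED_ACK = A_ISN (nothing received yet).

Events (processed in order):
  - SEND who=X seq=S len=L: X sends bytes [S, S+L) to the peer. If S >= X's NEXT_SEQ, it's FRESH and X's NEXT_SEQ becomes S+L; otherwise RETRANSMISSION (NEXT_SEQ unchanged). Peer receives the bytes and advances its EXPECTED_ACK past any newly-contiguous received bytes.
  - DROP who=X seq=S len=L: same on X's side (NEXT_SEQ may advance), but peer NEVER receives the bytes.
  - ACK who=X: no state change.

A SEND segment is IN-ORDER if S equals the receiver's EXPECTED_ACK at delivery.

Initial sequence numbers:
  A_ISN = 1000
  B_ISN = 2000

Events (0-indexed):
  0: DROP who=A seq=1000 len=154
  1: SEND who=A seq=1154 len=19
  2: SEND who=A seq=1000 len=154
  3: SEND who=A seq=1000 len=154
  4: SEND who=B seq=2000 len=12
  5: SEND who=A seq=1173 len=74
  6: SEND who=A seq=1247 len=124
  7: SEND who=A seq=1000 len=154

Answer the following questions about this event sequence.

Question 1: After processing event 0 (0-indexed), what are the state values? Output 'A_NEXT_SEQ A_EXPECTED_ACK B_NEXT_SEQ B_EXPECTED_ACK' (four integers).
After event 0: A_seq=1154 A_ack=2000 B_seq=2000 B_ack=1000

1154 2000 2000 1000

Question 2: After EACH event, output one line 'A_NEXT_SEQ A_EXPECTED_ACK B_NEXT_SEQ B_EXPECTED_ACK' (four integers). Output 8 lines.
1154 2000 2000 1000
1173 2000 2000 1000
1173 2000 2000 1173
1173 2000 2000 1173
1173 2012 2012 1173
1247 2012 2012 1247
1371 2012 2012 1371
1371 2012 2012 1371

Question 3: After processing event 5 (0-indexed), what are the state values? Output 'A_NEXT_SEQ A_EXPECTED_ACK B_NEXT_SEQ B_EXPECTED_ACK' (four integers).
After event 0: A_seq=1154 A_ack=2000 B_seq=2000 B_ack=1000
After event 1: A_seq=1173 A_ack=2000 B_seq=2000 B_ack=1000
After event 2: A_seq=1173 A_ack=2000 B_seq=2000 B_ack=1173
After event 3: A_seq=1173 A_ack=2000 B_seq=2000 B_ack=1173
After event 4: A_seq=1173 A_ack=2012 B_seq=2012 B_ack=1173
After event 5: A_seq=1247 A_ack=2012 B_seq=2012 B_ack=1247

1247 2012 2012 1247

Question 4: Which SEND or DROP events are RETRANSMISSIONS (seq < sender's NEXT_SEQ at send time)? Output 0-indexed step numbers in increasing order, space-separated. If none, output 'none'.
Step 0: DROP seq=1000 -> fresh
Step 1: SEND seq=1154 -> fresh
Step 2: SEND seq=1000 -> retransmit
Step 3: SEND seq=1000 -> retransmit
Step 4: SEND seq=2000 -> fresh
Step 5: SEND seq=1173 -> fresh
Step 6: SEND seq=1247 -> fresh
Step 7: SEND seq=1000 -> retransmit

Answer: 2 3 7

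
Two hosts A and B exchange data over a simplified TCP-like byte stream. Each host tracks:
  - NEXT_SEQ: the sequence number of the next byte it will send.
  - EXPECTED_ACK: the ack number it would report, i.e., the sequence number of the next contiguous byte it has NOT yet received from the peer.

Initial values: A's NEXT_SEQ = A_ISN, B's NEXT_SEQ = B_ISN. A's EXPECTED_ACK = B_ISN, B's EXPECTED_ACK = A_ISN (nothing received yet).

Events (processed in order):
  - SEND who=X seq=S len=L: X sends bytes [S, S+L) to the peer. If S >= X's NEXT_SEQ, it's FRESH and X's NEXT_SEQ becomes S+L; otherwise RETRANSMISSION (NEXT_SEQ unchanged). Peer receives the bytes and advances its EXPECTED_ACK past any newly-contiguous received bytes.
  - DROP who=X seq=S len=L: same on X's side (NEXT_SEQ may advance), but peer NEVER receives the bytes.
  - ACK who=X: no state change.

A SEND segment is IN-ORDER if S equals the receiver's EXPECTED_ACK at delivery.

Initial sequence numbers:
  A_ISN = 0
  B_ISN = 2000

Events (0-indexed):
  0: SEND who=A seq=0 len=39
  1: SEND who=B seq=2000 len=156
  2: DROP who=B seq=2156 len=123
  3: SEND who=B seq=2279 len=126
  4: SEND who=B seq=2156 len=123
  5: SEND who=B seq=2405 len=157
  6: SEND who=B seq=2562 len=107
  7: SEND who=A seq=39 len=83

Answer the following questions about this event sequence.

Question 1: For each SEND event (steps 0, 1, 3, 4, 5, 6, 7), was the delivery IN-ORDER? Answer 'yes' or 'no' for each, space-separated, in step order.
Answer: yes yes no yes yes yes yes

Derivation:
Step 0: SEND seq=0 -> in-order
Step 1: SEND seq=2000 -> in-order
Step 3: SEND seq=2279 -> out-of-order
Step 4: SEND seq=2156 -> in-order
Step 5: SEND seq=2405 -> in-order
Step 6: SEND seq=2562 -> in-order
Step 7: SEND seq=39 -> in-order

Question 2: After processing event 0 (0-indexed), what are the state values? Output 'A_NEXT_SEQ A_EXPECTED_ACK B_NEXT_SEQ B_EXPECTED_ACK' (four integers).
After event 0: A_seq=39 A_ack=2000 B_seq=2000 B_ack=39

39 2000 2000 39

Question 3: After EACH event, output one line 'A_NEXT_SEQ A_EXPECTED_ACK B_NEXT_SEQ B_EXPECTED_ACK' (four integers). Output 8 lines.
39 2000 2000 39
39 2156 2156 39
39 2156 2279 39
39 2156 2405 39
39 2405 2405 39
39 2562 2562 39
39 2669 2669 39
122 2669 2669 122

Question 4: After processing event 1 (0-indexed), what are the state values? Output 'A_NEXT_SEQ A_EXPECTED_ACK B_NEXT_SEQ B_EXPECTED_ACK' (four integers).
After event 0: A_seq=39 A_ack=2000 B_seq=2000 B_ack=39
After event 1: A_seq=39 A_ack=2156 B_seq=2156 B_ack=39

39 2156 2156 39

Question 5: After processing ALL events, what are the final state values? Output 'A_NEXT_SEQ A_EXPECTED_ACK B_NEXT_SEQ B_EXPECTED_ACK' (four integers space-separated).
After event 0: A_seq=39 A_ack=2000 B_seq=2000 B_ack=39
After event 1: A_seq=39 A_ack=2156 B_seq=2156 B_ack=39
After event 2: A_seq=39 A_ack=2156 B_seq=2279 B_ack=39
After event 3: A_seq=39 A_ack=2156 B_seq=2405 B_ack=39
After event 4: A_seq=39 A_ack=2405 B_seq=2405 B_ack=39
After event 5: A_seq=39 A_ack=2562 B_seq=2562 B_ack=39
After event 6: A_seq=39 A_ack=2669 B_seq=2669 B_ack=39
After event 7: A_seq=122 A_ack=2669 B_seq=2669 B_ack=122

Answer: 122 2669 2669 122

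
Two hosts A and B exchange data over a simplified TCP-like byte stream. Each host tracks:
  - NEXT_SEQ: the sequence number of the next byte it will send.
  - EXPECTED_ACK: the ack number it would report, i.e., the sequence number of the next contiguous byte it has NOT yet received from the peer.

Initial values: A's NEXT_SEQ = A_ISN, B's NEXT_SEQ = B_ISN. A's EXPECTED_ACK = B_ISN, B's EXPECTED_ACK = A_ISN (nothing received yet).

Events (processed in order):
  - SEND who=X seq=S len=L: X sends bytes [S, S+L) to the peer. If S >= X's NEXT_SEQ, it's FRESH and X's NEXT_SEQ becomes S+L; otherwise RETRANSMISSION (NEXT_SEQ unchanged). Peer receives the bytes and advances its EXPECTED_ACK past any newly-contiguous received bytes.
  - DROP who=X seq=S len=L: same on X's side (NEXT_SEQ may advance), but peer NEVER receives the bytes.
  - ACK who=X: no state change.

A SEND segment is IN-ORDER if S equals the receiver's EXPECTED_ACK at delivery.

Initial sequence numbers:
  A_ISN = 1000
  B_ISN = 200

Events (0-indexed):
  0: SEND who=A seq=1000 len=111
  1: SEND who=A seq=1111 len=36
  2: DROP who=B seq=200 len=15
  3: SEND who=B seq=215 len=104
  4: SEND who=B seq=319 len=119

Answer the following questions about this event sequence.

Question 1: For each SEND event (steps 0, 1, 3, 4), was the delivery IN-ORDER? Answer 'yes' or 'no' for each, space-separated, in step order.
Step 0: SEND seq=1000 -> in-order
Step 1: SEND seq=1111 -> in-order
Step 3: SEND seq=215 -> out-of-order
Step 4: SEND seq=319 -> out-of-order

Answer: yes yes no no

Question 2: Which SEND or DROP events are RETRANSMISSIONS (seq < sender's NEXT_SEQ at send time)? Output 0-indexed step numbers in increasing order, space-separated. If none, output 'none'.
Answer: none

Derivation:
Step 0: SEND seq=1000 -> fresh
Step 1: SEND seq=1111 -> fresh
Step 2: DROP seq=200 -> fresh
Step 3: SEND seq=215 -> fresh
Step 4: SEND seq=319 -> fresh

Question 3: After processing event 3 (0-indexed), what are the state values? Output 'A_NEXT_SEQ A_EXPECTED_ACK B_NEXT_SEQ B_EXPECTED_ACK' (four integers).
After event 0: A_seq=1111 A_ack=200 B_seq=200 B_ack=1111
After event 1: A_seq=1147 A_ack=200 B_seq=200 B_ack=1147
After event 2: A_seq=1147 A_ack=200 B_seq=215 B_ack=1147
After event 3: A_seq=1147 A_ack=200 B_seq=319 B_ack=1147

1147 200 319 1147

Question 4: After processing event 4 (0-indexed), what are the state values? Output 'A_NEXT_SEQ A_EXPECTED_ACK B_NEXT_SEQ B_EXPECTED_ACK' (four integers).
After event 0: A_seq=1111 A_ack=200 B_seq=200 B_ack=1111
After event 1: A_seq=1147 A_ack=200 B_seq=200 B_ack=1147
After event 2: A_seq=1147 A_ack=200 B_seq=215 B_ack=1147
After event 3: A_seq=1147 A_ack=200 B_seq=319 B_ack=1147
After event 4: A_seq=1147 A_ack=200 B_seq=438 B_ack=1147

1147 200 438 1147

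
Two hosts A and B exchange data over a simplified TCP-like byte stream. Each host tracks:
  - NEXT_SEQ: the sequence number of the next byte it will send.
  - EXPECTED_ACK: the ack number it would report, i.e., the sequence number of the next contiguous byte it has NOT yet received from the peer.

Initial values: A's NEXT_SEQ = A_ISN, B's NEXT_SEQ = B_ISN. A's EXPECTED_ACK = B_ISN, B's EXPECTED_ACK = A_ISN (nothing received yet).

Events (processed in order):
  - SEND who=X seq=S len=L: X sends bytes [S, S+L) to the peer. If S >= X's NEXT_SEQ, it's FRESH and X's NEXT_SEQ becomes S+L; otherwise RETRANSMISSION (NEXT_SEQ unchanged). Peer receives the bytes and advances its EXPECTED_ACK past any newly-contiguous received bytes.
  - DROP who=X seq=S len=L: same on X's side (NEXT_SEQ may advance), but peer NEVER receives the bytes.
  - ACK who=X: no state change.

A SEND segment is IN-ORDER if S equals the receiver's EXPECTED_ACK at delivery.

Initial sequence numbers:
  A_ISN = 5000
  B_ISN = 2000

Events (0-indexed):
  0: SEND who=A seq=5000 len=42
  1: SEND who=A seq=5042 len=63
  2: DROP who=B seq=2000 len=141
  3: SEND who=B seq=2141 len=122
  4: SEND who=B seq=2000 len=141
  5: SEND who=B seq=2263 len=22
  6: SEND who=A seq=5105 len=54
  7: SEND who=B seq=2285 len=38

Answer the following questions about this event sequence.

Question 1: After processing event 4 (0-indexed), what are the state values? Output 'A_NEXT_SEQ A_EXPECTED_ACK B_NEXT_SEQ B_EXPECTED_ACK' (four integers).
After event 0: A_seq=5042 A_ack=2000 B_seq=2000 B_ack=5042
After event 1: A_seq=5105 A_ack=2000 B_seq=2000 B_ack=5105
After event 2: A_seq=5105 A_ack=2000 B_seq=2141 B_ack=5105
After event 3: A_seq=5105 A_ack=2000 B_seq=2263 B_ack=5105
After event 4: A_seq=5105 A_ack=2263 B_seq=2263 B_ack=5105

5105 2263 2263 5105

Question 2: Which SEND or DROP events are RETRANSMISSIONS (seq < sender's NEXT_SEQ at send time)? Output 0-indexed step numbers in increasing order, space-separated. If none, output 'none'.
Answer: 4

Derivation:
Step 0: SEND seq=5000 -> fresh
Step 1: SEND seq=5042 -> fresh
Step 2: DROP seq=2000 -> fresh
Step 3: SEND seq=2141 -> fresh
Step 4: SEND seq=2000 -> retransmit
Step 5: SEND seq=2263 -> fresh
Step 6: SEND seq=5105 -> fresh
Step 7: SEND seq=2285 -> fresh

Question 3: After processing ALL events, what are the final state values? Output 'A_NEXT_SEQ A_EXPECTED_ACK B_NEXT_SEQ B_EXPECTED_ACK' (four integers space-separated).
After event 0: A_seq=5042 A_ack=2000 B_seq=2000 B_ack=5042
After event 1: A_seq=5105 A_ack=2000 B_seq=2000 B_ack=5105
After event 2: A_seq=5105 A_ack=2000 B_seq=2141 B_ack=5105
After event 3: A_seq=5105 A_ack=2000 B_seq=2263 B_ack=5105
After event 4: A_seq=5105 A_ack=2263 B_seq=2263 B_ack=5105
After event 5: A_seq=5105 A_ack=2285 B_seq=2285 B_ack=5105
After event 6: A_seq=5159 A_ack=2285 B_seq=2285 B_ack=5159
After event 7: A_seq=5159 A_ack=2323 B_seq=2323 B_ack=5159

Answer: 5159 2323 2323 5159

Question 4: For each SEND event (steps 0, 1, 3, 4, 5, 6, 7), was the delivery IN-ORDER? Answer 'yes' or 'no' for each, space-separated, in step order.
Answer: yes yes no yes yes yes yes

Derivation:
Step 0: SEND seq=5000 -> in-order
Step 1: SEND seq=5042 -> in-order
Step 3: SEND seq=2141 -> out-of-order
Step 4: SEND seq=2000 -> in-order
Step 5: SEND seq=2263 -> in-order
Step 6: SEND seq=5105 -> in-order
Step 7: SEND seq=2285 -> in-order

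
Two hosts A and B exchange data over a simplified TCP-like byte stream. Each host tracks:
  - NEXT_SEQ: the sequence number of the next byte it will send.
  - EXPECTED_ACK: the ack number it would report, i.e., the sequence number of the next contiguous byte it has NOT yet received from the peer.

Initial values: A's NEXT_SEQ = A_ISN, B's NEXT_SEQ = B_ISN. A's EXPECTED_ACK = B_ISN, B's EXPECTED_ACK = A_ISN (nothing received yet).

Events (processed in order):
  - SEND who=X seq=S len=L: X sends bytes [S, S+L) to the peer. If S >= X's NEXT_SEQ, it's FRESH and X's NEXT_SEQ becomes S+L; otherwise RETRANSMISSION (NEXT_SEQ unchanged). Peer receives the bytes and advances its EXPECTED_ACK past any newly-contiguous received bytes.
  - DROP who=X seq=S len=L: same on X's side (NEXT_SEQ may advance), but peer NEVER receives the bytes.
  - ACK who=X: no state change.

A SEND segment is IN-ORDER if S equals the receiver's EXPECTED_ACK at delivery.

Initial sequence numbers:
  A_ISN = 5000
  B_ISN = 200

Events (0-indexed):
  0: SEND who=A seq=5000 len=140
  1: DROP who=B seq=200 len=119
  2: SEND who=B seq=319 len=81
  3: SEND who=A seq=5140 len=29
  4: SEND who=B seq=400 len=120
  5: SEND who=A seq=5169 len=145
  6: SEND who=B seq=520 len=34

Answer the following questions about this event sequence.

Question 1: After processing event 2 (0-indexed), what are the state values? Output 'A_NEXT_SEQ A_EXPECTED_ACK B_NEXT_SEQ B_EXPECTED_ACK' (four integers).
After event 0: A_seq=5140 A_ack=200 B_seq=200 B_ack=5140
After event 1: A_seq=5140 A_ack=200 B_seq=319 B_ack=5140
After event 2: A_seq=5140 A_ack=200 B_seq=400 B_ack=5140

5140 200 400 5140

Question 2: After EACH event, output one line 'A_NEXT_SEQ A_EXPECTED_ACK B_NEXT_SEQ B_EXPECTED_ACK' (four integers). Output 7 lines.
5140 200 200 5140
5140 200 319 5140
5140 200 400 5140
5169 200 400 5169
5169 200 520 5169
5314 200 520 5314
5314 200 554 5314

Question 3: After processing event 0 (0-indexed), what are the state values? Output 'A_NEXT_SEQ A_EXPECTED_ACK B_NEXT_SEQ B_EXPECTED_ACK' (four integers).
After event 0: A_seq=5140 A_ack=200 B_seq=200 B_ack=5140

5140 200 200 5140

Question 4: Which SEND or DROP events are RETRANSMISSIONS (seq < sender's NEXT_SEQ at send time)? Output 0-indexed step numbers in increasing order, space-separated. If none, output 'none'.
Answer: none

Derivation:
Step 0: SEND seq=5000 -> fresh
Step 1: DROP seq=200 -> fresh
Step 2: SEND seq=319 -> fresh
Step 3: SEND seq=5140 -> fresh
Step 4: SEND seq=400 -> fresh
Step 5: SEND seq=5169 -> fresh
Step 6: SEND seq=520 -> fresh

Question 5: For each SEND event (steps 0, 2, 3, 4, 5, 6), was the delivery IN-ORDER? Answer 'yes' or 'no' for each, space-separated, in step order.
Answer: yes no yes no yes no

Derivation:
Step 0: SEND seq=5000 -> in-order
Step 2: SEND seq=319 -> out-of-order
Step 3: SEND seq=5140 -> in-order
Step 4: SEND seq=400 -> out-of-order
Step 5: SEND seq=5169 -> in-order
Step 6: SEND seq=520 -> out-of-order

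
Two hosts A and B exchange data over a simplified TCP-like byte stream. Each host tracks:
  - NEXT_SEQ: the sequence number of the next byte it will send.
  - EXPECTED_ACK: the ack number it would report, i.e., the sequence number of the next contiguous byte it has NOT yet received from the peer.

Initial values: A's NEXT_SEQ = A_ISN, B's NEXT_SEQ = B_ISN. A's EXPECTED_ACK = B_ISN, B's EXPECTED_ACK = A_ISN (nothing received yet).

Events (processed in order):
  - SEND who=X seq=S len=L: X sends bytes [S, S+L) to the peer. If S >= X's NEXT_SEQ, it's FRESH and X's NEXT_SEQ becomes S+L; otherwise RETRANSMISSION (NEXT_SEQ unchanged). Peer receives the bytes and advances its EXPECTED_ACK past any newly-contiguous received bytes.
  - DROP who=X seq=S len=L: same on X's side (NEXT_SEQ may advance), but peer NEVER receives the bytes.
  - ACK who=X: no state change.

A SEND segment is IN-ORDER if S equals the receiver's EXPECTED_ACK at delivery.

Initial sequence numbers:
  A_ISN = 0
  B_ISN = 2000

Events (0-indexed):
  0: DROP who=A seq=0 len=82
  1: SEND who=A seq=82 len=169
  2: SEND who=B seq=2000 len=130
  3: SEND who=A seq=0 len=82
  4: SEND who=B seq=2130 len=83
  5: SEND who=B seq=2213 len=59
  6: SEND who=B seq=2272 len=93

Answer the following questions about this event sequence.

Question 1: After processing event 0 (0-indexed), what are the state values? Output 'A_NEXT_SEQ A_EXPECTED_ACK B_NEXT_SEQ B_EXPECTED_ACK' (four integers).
After event 0: A_seq=82 A_ack=2000 B_seq=2000 B_ack=0

82 2000 2000 0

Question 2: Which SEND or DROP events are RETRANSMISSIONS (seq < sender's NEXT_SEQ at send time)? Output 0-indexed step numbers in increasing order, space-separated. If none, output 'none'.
Answer: 3

Derivation:
Step 0: DROP seq=0 -> fresh
Step 1: SEND seq=82 -> fresh
Step 2: SEND seq=2000 -> fresh
Step 3: SEND seq=0 -> retransmit
Step 4: SEND seq=2130 -> fresh
Step 5: SEND seq=2213 -> fresh
Step 6: SEND seq=2272 -> fresh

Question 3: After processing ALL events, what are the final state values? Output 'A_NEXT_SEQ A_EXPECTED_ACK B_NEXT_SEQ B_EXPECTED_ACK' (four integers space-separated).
After event 0: A_seq=82 A_ack=2000 B_seq=2000 B_ack=0
After event 1: A_seq=251 A_ack=2000 B_seq=2000 B_ack=0
After event 2: A_seq=251 A_ack=2130 B_seq=2130 B_ack=0
After event 3: A_seq=251 A_ack=2130 B_seq=2130 B_ack=251
After event 4: A_seq=251 A_ack=2213 B_seq=2213 B_ack=251
After event 5: A_seq=251 A_ack=2272 B_seq=2272 B_ack=251
After event 6: A_seq=251 A_ack=2365 B_seq=2365 B_ack=251

Answer: 251 2365 2365 251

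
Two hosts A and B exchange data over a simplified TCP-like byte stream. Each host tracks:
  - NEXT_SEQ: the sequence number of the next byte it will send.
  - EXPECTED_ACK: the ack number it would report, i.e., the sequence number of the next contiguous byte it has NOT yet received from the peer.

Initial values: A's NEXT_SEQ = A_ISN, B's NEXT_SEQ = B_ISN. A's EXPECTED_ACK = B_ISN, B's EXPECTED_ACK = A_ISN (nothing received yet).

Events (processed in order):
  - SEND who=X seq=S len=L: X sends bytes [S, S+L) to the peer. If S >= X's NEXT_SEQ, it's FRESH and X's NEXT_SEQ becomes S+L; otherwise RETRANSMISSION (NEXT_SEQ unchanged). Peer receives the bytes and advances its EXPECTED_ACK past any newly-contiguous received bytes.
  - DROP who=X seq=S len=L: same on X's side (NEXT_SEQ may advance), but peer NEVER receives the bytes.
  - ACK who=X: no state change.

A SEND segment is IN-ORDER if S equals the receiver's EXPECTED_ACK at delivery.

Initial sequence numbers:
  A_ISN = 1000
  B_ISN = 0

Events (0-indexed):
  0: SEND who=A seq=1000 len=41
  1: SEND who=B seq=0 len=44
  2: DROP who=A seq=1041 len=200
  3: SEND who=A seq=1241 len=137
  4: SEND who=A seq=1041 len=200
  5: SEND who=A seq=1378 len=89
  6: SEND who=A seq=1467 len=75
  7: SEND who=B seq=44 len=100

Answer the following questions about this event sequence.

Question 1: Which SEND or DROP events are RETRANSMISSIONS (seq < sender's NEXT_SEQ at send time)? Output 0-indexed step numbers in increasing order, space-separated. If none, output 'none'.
Answer: 4

Derivation:
Step 0: SEND seq=1000 -> fresh
Step 1: SEND seq=0 -> fresh
Step 2: DROP seq=1041 -> fresh
Step 3: SEND seq=1241 -> fresh
Step 4: SEND seq=1041 -> retransmit
Step 5: SEND seq=1378 -> fresh
Step 6: SEND seq=1467 -> fresh
Step 7: SEND seq=44 -> fresh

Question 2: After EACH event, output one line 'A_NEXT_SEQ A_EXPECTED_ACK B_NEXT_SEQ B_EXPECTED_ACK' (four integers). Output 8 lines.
1041 0 0 1041
1041 44 44 1041
1241 44 44 1041
1378 44 44 1041
1378 44 44 1378
1467 44 44 1467
1542 44 44 1542
1542 144 144 1542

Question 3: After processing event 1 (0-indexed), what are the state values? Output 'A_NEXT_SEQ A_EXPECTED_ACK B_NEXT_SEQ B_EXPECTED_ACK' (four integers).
After event 0: A_seq=1041 A_ack=0 B_seq=0 B_ack=1041
After event 1: A_seq=1041 A_ack=44 B_seq=44 B_ack=1041

1041 44 44 1041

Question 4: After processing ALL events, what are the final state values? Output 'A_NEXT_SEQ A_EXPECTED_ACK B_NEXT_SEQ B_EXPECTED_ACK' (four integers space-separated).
After event 0: A_seq=1041 A_ack=0 B_seq=0 B_ack=1041
After event 1: A_seq=1041 A_ack=44 B_seq=44 B_ack=1041
After event 2: A_seq=1241 A_ack=44 B_seq=44 B_ack=1041
After event 3: A_seq=1378 A_ack=44 B_seq=44 B_ack=1041
After event 4: A_seq=1378 A_ack=44 B_seq=44 B_ack=1378
After event 5: A_seq=1467 A_ack=44 B_seq=44 B_ack=1467
After event 6: A_seq=1542 A_ack=44 B_seq=44 B_ack=1542
After event 7: A_seq=1542 A_ack=144 B_seq=144 B_ack=1542

Answer: 1542 144 144 1542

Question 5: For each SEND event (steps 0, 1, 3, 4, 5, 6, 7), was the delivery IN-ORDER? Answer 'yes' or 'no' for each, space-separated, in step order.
Step 0: SEND seq=1000 -> in-order
Step 1: SEND seq=0 -> in-order
Step 3: SEND seq=1241 -> out-of-order
Step 4: SEND seq=1041 -> in-order
Step 5: SEND seq=1378 -> in-order
Step 6: SEND seq=1467 -> in-order
Step 7: SEND seq=44 -> in-order

Answer: yes yes no yes yes yes yes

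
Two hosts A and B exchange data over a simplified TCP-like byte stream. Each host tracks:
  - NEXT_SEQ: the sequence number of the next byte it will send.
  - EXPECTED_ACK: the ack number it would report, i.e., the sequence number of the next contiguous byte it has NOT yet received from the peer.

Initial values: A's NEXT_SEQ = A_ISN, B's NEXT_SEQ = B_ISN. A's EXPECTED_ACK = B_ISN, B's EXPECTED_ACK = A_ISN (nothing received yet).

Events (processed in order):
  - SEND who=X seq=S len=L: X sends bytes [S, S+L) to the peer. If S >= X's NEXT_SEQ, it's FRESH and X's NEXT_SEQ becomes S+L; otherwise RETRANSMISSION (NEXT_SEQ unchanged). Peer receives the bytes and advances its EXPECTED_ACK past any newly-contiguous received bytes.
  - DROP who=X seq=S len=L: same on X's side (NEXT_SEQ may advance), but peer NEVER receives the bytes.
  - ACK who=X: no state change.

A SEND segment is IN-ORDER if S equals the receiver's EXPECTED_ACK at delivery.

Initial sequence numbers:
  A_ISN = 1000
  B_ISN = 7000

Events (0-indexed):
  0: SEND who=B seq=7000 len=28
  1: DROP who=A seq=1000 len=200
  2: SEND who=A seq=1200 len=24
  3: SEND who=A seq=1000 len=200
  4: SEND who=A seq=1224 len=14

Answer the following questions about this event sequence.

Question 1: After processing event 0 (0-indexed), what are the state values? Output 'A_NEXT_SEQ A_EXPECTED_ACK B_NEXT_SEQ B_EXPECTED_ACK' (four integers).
After event 0: A_seq=1000 A_ack=7028 B_seq=7028 B_ack=1000

1000 7028 7028 1000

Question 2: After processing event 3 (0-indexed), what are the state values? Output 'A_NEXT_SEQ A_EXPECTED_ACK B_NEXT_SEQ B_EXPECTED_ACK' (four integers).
After event 0: A_seq=1000 A_ack=7028 B_seq=7028 B_ack=1000
After event 1: A_seq=1200 A_ack=7028 B_seq=7028 B_ack=1000
After event 2: A_seq=1224 A_ack=7028 B_seq=7028 B_ack=1000
After event 3: A_seq=1224 A_ack=7028 B_seq=7028 B_ack=1224

1224 7028 7028 1224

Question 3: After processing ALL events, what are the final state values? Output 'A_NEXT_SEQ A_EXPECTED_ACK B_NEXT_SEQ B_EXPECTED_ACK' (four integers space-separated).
Answer: 1238 7028 7028 1238

Derivation:
After event 0: A_seq=1000 A_ack=7028 B_seq=7028 B_ack=1000
After event 1: A_seq=1200 A_ack=7028 B_seq=7028 B_ack=1000
After event 2: A_seq=1224 A_ack=7028 B_seq=7028 B_ack=1000
After event 3: A_seq=1224 A_ack=7028 B_seq=7028 B_ack=1224
After event 4: A_seq=1238 A_ack=7028 B_seq=7028 B_ack=1238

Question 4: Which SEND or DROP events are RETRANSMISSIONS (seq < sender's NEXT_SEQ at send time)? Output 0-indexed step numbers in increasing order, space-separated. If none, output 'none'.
Answer: 3

Derivation:
Step 0: SEND seq=7000 -> fresh
Step 1: DROP seq=1000 -> fresh
Step 2: SEND seq=1200 -> fresh
Step 3: SEND seq=1000 -> retransmit
Step 4: SEND seq=1224 -> fresh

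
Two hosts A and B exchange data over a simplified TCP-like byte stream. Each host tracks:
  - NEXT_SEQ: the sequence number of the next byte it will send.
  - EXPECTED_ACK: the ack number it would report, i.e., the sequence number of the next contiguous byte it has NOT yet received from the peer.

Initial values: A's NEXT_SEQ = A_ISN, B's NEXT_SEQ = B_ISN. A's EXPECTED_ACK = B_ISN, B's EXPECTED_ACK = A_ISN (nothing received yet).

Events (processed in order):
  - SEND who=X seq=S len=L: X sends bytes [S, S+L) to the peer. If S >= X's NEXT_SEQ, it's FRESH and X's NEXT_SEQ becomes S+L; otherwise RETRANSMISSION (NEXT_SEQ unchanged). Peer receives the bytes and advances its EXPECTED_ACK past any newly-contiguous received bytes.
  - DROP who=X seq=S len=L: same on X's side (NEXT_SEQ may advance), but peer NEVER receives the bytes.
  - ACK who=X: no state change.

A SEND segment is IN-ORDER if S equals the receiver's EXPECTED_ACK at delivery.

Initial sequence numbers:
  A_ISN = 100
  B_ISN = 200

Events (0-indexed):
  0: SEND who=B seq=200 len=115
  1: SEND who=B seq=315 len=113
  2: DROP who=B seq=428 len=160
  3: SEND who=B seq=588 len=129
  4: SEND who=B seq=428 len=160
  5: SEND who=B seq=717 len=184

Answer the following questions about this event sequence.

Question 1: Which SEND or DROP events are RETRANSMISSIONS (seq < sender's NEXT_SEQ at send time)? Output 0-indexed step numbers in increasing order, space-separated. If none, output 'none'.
Answer: 4

Derivation:
Step 0: SEND seq=200 -> fresh
Step 1: SEND seq=315 -> fresh
Step 2: DROP seq=428 -> fresh
Step 3: SEND seq=588 -> fresh
Step 4: SEND seq=428 -> retransmit
Step 5: SEND seq=717 -> fresh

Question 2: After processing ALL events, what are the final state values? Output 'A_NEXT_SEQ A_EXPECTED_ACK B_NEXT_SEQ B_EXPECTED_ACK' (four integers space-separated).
Answer: 100 901 901 100

Derivation:
After event 0: A_seq=100 A_ack=315 B_seq=315 B_ack=100
After event 1: A_seq=100 A_ack=428 B_seq=428 B_ack=100
After event 2: A_seq=100 A_ack=428 B_seq=588 B_ack=100
After event 3: A_seq=100 A_ack=428 B_seq=717 B_ack=100
After event 4: A_seq=100 A_ack=717 B_seq=717 B_ack=100
After event 5: A_seq=100 A_ack=901 B_seq=901 B_ack=100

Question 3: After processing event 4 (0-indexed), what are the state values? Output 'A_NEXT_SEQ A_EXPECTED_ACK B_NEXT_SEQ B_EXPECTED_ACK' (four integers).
After event 0: A_seq=100 A_ack=315 B_seq=315 B_ack=100
After event 1: A_seq=100 A_ack=428 B_seq=428 B_ack=100
After event 2: A_seq=100 A_ack=428 B_seq=588 B_ack=100
After event 3: A_seq=100 A_ack=428 B_seq=717 B_ack=100
After event 4: A_seq=100 A_ack=717 B_seq=717 B_ack=100

100 717 717 100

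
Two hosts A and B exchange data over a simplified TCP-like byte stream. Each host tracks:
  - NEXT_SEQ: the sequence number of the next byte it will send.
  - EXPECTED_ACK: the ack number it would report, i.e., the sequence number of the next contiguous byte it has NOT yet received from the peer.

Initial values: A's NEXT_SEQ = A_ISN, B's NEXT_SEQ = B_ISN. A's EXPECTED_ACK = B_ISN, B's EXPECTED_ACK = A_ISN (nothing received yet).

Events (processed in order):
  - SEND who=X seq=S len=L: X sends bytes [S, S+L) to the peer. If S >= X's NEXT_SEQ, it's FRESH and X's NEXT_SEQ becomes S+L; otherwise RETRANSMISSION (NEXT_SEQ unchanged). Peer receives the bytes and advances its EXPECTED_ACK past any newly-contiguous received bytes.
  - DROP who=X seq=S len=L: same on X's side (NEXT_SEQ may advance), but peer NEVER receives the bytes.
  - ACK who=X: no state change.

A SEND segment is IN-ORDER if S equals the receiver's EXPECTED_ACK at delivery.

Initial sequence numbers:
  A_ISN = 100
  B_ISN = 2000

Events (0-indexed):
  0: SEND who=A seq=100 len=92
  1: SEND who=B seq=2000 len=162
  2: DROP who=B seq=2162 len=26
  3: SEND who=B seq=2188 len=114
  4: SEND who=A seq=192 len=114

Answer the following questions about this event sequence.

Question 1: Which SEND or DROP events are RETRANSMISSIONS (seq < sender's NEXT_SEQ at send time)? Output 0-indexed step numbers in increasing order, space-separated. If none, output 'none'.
Step 0: SEND seq=100 -> fresh
Step 1: SEND seq=2000 -> fresh
Step 2: DROP seq=2162 -> fresh
Step 3: SEND seq=2188 -> fresh
Step 4: SEND seq=192 -> fresh

Answer: none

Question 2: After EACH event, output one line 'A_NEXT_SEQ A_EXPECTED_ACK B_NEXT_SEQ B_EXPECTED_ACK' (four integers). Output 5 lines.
192 2000 2000 192
192 2162 2162 192
192 2162 2188 192
192 2162 2302 192
306 2162 2302 306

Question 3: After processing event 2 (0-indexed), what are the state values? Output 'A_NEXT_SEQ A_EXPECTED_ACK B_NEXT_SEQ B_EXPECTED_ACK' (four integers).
After event 0: A_seq=192 A_ack=2000 B_seq=2000 B_ack=192
After event 1: A_seq=192 A_ack=2162 B_seq=2162 B_ack=192
After event 2: A_seq=192 A_ack=2162 B_seq=2188 B_ack=192

192 2162 2188 192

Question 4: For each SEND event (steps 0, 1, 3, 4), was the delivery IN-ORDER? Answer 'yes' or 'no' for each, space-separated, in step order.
Answer: yes yes no yes

Derivation:
Step 0: SEND seq=100 -> in-order
Step 1: SEND seq=2000 -> in-order
Step 3: SEND seq=2188 -> out-of-order
Step 4: SEND seq=192 -> in-order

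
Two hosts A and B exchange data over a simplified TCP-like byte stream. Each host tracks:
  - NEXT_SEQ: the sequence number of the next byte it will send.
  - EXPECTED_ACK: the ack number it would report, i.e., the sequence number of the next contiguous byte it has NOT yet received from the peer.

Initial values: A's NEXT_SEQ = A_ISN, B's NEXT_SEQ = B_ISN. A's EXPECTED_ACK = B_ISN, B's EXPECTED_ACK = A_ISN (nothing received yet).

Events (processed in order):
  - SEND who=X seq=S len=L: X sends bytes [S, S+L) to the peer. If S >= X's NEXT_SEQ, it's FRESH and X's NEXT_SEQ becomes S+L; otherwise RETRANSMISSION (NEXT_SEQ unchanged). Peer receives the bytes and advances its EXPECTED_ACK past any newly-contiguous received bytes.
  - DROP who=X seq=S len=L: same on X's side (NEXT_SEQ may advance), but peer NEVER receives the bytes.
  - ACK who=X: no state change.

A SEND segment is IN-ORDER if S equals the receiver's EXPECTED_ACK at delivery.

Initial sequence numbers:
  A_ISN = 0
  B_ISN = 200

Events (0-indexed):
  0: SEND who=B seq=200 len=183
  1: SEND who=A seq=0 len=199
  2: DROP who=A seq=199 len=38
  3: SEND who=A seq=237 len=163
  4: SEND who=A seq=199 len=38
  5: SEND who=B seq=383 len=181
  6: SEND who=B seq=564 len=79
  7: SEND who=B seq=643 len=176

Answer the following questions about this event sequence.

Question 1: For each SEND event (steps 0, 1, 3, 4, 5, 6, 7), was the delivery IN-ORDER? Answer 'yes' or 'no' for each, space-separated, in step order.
Answer: yes yes no yes yes yes yes

Derivation:
Step 0: SEND seq=200 -> in-order
Step 1: SEND seq=0 -> in-order
Step 3: SEND seq=237 -> out-of-order
Step 4: SEND seq=199 -> in-order
Step 5: SEND seq=383 -> in-order
Step 6: SEND seq=564 -> in-order
Step 7: SEND seq=643 -> in-order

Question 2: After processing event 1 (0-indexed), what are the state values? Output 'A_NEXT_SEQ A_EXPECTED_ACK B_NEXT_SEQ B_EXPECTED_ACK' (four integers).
After event 0: A_seq=0 A_ack=383 B_seq=383 B_ack=0
After event 1: A_seq=199 A_ack=383 B_seq=383 B_ack=199

199 383 383 199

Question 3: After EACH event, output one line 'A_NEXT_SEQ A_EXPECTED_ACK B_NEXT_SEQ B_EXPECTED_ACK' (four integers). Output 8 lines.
0 383 383 0
199 383 383 199
237 383 383 199
400 383 383 199
400 383 383 400
400 564 564 400
400 643 643 400
400 819 819 400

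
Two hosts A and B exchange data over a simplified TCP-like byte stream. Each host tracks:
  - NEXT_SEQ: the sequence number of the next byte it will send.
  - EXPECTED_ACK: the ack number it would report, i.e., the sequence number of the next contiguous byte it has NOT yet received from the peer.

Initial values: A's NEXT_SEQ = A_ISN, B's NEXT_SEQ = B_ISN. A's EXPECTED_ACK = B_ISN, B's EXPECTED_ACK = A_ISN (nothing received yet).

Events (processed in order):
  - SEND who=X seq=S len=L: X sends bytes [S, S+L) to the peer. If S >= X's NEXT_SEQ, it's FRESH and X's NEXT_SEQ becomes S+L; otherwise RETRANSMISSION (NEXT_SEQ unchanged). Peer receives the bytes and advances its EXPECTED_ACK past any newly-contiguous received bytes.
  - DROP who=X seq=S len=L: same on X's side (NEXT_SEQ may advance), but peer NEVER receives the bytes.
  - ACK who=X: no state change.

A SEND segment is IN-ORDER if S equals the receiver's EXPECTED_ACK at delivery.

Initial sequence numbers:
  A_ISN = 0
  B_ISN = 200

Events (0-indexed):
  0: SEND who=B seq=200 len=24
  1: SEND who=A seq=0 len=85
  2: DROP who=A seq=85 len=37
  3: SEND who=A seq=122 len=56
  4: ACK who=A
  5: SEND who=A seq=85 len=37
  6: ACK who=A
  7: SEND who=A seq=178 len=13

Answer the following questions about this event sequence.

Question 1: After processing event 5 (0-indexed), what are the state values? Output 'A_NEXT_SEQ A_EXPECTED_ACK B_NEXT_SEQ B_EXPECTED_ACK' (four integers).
After event 0: A_seq=0 A_ack=224 B_seq=224 B_ack=0
After event 1: A_seq=85 A_ack=224 B_seq=224 B_ack=85
After event 2: A_seq=122 A_ack=224 B_seq=224 B_ack=85
After event 3: A_seq=178 A_ack=224 B_seq=224 B_ack=85
After event 4: A_seq=178 A_ack=224 B_seq=224 B_ack=85
After event 5: A_seq=178 A_ack=224 B_seq=224 B_ack=178

178 224 224 178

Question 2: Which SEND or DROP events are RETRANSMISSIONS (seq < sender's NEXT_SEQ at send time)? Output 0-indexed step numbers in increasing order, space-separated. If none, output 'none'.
Answer: 5

Derivation:
Step 0: SEND seq=200 -> fresh
Step 1: SEND seq=0 -> fresh
Step 2: DROP seq=85 -> fresh
Step 3: SEND seq=122 -> fresh
Step 5: SEND seq=85 -> retransmit
Step 7: SEND seq=178 -> fresh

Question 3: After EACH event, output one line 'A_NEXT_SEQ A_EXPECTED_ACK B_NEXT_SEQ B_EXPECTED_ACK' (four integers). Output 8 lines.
0 224 224 0
85 224 224 85
122 224 224 85
178 224 224 85
178 224 224 85
178 224 224 178
178 224 224 178
191 224 224 191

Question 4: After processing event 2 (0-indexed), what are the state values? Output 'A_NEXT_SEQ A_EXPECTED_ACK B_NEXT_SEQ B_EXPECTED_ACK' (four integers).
After event 0: A_seq=0 A_ack=224 B_seq=224 B_ack=0
After event 1: A_seq=85 A_ack=224 B_seq=224 B_ack=85
After event 2: A_seq=122 A_ack=224 B_seq=224 B_ack=85

122 224 224 85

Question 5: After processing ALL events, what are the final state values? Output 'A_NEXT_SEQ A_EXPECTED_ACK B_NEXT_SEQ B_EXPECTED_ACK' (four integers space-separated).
After event 0: A_seq=0 A_ack=224 B_seq=224 B_ack=0
After event 1: A_seq=85 A_ack=224 B_seq=224 B_ack=85
After event 2: A_seq=122 A_ack=224 B_seq=224 B_ack=85
After event 3: A_seq=178 A_ack=224 B_seq=224 B_ack=85
After event 4: A_seq=178 A_ack=224 B_seq=224 B_ack=85
After event 5: A_seq=178 A_ack=224 B_seq=224 B_ack=178
After event 6: A_seq=178 A_ack=224 B_seq=224 B_ack=178
After event 7: A_seq=191 A_ack=224 B_seq=224 B_ack=191

Answer: 191 224 224 191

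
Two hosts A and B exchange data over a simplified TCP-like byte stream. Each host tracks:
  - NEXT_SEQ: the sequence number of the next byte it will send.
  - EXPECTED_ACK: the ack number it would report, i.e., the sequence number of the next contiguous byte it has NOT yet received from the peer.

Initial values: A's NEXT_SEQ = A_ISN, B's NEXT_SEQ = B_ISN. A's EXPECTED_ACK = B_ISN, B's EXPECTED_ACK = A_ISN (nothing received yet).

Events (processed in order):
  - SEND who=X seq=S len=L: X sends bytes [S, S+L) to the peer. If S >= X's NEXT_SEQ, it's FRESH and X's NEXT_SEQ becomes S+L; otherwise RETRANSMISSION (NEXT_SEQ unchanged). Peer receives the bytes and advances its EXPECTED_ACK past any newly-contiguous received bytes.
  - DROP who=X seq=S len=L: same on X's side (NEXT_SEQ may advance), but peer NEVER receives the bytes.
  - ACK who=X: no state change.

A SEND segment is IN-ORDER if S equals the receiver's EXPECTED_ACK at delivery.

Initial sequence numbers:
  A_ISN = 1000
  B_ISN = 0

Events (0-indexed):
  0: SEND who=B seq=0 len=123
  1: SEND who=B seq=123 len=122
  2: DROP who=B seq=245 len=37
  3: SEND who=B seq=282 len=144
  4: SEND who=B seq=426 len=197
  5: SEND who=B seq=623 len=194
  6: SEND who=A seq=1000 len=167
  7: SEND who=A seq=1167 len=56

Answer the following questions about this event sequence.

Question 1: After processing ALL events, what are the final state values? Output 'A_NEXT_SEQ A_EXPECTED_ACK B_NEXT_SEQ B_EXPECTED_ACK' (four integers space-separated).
After event 0: A_seq=1000 A_ack=123 B_seq=123 B_ack=1000
After event 1: A_seq=1000 A_ack=245 B_seq=245 B_ack=1000
After event 2: A_seq=1000 A_ack=245 B_seq=282 B_ack=1000
After event 3: A_seq=1000 A_ack=245 B_seq=426 B_ack=1000
After event 4: A_seq=1000 A_ack=245 B_seq=623 B_ack=1000
After event 5: A_seq=1000 A_ack=245 B_seq=817 B_ack=1000
After event 6: A_seq=1167 A_ack=245 B_seq=817 B_ack=1167
After event 7: A_seq=1223 A_ack=245 B_seq=817 B_ack=1223

Answer: 1223 245 817 1223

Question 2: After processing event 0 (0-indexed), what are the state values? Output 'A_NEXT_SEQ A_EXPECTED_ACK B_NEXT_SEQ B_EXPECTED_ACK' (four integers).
After event 0: A_seq=1000 A_ack=123 B_seq=123 B_ack=1000

1000 123 123 1000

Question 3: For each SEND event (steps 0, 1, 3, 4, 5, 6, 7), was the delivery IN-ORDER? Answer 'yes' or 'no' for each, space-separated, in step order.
Answer: yes yes no no no yes yes

Derivation:
Step 0: SEND seq=0 -> in-order
Step 1: SEND seq=123 -> in-order
Step 3: SEND seq=282 -> out-of-order
Step 4: SEND seq=426 -> out-of-order
Step 5: SEND seq=623 -> out-of-order
Step 6: SEND seq=1000 -> in-order
Step 7: SEND seq=1167 -> in-order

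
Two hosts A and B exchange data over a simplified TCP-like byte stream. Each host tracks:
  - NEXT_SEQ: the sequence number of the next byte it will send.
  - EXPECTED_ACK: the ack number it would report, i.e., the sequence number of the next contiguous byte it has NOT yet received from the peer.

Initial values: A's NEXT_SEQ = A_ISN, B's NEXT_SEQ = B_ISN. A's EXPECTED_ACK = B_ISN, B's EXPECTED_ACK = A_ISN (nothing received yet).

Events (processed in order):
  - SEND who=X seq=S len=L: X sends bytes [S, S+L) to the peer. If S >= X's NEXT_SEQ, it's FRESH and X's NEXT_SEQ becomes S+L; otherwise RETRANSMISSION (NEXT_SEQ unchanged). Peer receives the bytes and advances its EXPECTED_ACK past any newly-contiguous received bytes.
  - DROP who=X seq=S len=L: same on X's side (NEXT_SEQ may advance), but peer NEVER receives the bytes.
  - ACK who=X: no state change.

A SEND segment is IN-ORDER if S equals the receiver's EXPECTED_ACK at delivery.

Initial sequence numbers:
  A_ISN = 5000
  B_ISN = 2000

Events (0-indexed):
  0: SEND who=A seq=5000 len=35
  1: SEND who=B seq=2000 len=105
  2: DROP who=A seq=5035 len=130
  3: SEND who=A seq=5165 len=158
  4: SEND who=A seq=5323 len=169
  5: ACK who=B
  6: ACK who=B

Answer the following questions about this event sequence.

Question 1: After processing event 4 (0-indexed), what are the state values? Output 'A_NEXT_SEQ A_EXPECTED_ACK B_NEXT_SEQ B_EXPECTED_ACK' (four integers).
After event 0: A_seq=5035 A_ack=2000 B_seq=2000 B_ack=5035
After event 1: A_seq=5035 A_ack=2105 B_seq=2105 B_ack=5035
After event 2: A_seq=5165 A_ack=2105 B_seq=2105 B_ack=5035
After event 3: A_seq=5323 A_ack=2105 B_seq=2105 B_ack=5035
After event 4: A_seq=5492 A_ack=2105 B_seq=2105 B_ack=5035

5492 2105 2105 5035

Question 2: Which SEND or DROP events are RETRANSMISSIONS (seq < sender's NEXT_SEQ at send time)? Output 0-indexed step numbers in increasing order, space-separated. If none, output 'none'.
Step 0: SEND seq=5000 -> fresh
Step 1: SEND seq=2000 -> fresh
Step 2: DROP seq=5035 -> fresh
Step 3: SEND seq=5165 -> fresh
Step 4: SEND seq=5323 -> fresh

Answer: none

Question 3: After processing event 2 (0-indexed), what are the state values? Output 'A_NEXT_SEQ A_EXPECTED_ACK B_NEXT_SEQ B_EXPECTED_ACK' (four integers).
After event 0: A_seq=5035 A_ack=2000 B_seq=2000 B_ack=5035
After event 1: A_seq=5035 A_ack=2105 B_seq=2105 B_ack=5035
After event 2: A_seq=5165 A_ack=2105 B_seq=2105 B_ack=5035

5165 2105 2105 5035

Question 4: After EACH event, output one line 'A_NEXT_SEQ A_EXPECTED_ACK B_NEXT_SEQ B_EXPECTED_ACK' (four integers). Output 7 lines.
5035 2000 2000 5035
5035 2105 2105 5035
5165 2105 2105 5035
5323 2105 2105 5035
5492 2105 2105 5035
5492 2105 2105 5035
5492 2105 2105 5035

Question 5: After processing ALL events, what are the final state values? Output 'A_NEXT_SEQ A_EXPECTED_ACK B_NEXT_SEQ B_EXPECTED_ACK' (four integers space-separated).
After event 0: A_seq=5035 A_ack=2000 B_seq=2000 B_ack=5035
After event 1: A_seq=5035 A_ack=2105 B_seq=2105 B_ack=5035
After event 2: A_seq=5165 A_ack=2105 B_seq=2105 B_ack=5035
After event 3: A_seq=5323 A_ack=2105 B_seq=2105 B_ack=5035
After event 4: A_seq=5492 A_ack=2105 B_seq=2105 B_ack=5035
After event 5: A_seq=5492 A_ack=2105 B_seq=2105 B_ack=5035
After event 6: A_seq=5492 A_ack=2105 B_seq=2105 B_ack=5035

Answer: 5492 2105 2105 5035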